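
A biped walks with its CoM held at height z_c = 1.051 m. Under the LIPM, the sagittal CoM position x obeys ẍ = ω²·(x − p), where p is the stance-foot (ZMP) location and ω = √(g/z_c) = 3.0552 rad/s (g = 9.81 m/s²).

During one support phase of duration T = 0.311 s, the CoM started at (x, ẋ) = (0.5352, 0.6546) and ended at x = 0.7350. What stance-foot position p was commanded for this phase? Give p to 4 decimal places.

ωT = 3.0552·0.311 = 0.950167; cosh(ωT) = 1.486409, sinh(ωT) = 1.099733
x(T) = p + (x₀−p)·cosh(ωT) + (ẋ₀/ω)·sinh(ωT) ⇒ p·(1 − cosh) = x(T) − x₀·cosh − (ẋ₀/ω)·sinh
numerator   = 0.7350 − (0.5352)·1.486409 − (0.6546/3.0552)·1.099733 = -0.296152
denominator = 1 − 1.486409 = -0.486409
p = -0.296152 / -0.486409 = 0.6089

p = 0.6089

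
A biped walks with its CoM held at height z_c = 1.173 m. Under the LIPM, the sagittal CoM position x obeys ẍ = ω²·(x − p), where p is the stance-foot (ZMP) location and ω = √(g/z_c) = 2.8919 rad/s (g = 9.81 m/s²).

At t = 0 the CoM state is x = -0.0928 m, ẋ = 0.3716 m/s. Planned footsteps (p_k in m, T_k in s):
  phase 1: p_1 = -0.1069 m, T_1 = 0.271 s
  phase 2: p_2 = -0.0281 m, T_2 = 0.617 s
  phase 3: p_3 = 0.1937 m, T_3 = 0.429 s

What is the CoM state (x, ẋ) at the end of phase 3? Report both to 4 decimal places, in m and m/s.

phase 1: p=-0.1069, T=0.271, ωT=0.783705, cosh=1.323140, sinh=0.866429; start (x,ẋ)=(-0.092800, 0.371600) → end (x,ẋ)=(0.023090, 0.527008)
phase 2: p=-0.0281, T=0.617, ωT=1.784302, cosh=3.061669, sinh=2.893755; start (x,ẋ)=(0.023090, 0.527008) → end (x,ẋ)=(0.655972, 2.041903)
phase 3: p=0.1937, T=0.429, ωT=1.240625, cosh=1.873489, sinh=1.584285; start (x,ẋ)=(0.655972, 2.041903) → end (x,ẋ)=(2.178388, 5.943426)

x = 2.1784, ẋ = 5.9434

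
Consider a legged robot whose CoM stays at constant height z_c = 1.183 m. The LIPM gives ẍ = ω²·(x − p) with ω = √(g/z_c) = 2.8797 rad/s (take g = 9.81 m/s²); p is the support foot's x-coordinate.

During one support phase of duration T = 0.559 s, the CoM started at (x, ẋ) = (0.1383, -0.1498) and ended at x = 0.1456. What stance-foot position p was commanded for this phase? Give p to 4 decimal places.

p = 0.0557

ωT = 2.8797·0.559 = 1.609752; cosh(ωT) = 2.600755, sinh(ωT) = 2.400818
x(T) = p + (x₀−p)·cosh(ωT) + (ẋ₀/ω)·sinh(ωT) ⇒ p·(1 − cosh) = x(T) − x₀·cosh − (ẋ₀/ω)·sinh
numerator   = 0.1456 − (0.1383)·2.600755 − (-0.1498/2.8797)·2.400818 = -0.089196
denominator = 1 − 2.600755 = -1.600755
p = -0.089196 / -1.600755 = 0.0557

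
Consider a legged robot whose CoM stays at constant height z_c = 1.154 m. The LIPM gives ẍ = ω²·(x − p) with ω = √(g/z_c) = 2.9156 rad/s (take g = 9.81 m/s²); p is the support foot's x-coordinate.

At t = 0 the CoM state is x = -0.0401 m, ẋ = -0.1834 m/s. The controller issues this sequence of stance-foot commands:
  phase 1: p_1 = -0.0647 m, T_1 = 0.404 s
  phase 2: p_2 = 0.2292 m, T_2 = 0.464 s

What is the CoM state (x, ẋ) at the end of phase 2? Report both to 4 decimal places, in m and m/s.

phase 1: p=-0.0647, T=0.404, ωT=1.177902, cosh=1.777739, sinh=1.469816; start (x,ẋ)=(-0.040100, -0.183400) → end (x,ẋ)=(-0.113423, -0.220617)
phase 2: p=0.2292, T=0.464, ωT=1.352838, cosh=2.063448, sinh=1.804942; start (x,ẋ)=(-0.113423, -0.220617) → end (x,ẋ)=(-0.614361, -2.258283)

x = -0.6144, ẋ = -2.2583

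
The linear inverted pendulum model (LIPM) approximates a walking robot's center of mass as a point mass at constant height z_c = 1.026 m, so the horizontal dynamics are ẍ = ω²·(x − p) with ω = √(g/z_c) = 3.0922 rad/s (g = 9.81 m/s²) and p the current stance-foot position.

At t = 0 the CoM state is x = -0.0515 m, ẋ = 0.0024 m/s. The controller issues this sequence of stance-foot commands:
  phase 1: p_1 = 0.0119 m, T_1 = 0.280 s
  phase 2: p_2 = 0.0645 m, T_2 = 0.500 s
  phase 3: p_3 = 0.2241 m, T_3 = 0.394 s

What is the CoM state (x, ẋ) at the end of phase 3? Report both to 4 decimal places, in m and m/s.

phase 1: p=0.0119, T=0.280, ωT=0.865816, cosh=1.398826, sinh=0.978118; start (x,ẋ)=(-0.051500, 0.002400) → end (x,ẋ)=(-0.076026, -0.188399)
phase 2: p=0.0645, T=0.500, ωT=1.546100, cosh=2.453104, sinh=2.240027; start (x,ẋ)=(-0.076026, -0.188399) → end (x,ẋ)=(-0.416704, -1.435533)
phase 3: p=0.2241, T=0.394, ωT=1.218327, cosh=1.838625, sinh=1.542900; start (x,ẋ)=(-0.416704, -1.435533) → end (x,ẋ)=(-1.670380, -5.696655)

x = -1.6704, ẋ = -5.6967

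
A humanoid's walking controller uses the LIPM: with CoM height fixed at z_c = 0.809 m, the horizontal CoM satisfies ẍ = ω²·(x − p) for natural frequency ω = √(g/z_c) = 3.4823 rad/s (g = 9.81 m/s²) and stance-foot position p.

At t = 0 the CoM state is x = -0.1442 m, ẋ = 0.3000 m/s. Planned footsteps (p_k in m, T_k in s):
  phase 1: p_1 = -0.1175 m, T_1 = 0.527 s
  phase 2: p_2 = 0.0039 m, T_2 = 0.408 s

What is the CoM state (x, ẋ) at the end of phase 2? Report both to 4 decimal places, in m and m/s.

phase 1: p=-0.1175, T=0.527, ωT=1.835172, cosh=3.212899, sinh=3.053313; start (x,ẋ)=(-0.144200, 0.300000) → end (x,ẋ)=(0.059758, 0.679981)
phase 2: p=0.0039, T=0.408, ωT=1.420778, cosh=2.190934, sinh=1.949408; start (x,ẋ)=(0.059758, 0.679981) → end (x,ẋ)=(0.506938, 1.868983)

x = 0.5069, ẋ = 1.8690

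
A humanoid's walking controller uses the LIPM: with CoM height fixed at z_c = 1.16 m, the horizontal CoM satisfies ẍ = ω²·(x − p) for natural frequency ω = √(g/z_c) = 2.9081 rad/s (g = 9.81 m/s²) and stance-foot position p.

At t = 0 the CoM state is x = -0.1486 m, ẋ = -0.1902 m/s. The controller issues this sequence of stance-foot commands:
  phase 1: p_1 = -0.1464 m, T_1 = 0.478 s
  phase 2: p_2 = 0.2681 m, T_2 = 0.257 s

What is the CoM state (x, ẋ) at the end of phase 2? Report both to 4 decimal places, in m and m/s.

x = -0.5505, ẋ = -1.8313

phase 1: p=-0.1464, T=0.478, ωT=1.390072, cosh=2.132098, sinh=1.883040; start (x,ẋ)=(-0.148600, -0.190200) → end (x,ẋ)=(-0.274248, -0.417572)
phase 2: p=0.2681, T=0.257, ωT=0.747382, cosh=1.292535, sinh=0.818930; start (x,ẋ)=(-0.274248, -0.417572) → end (x,ẋ)=(-0.550493, -1.831345)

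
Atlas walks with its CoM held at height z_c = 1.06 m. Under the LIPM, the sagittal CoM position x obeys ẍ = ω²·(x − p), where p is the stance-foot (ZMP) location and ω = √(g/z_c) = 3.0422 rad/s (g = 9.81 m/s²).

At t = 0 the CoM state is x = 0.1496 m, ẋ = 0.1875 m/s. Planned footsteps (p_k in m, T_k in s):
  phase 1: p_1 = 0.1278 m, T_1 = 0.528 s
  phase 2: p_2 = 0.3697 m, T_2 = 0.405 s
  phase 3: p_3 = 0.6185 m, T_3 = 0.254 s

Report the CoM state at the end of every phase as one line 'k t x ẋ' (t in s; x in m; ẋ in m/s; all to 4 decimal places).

phase 1: p=0.1278, T=0.528, ωT=1.606282, cosh=2.592438, sinh=2.391806; start (x,ẋ)=(0.149600, 0.187500) → end (x,ẋ)=(0.331729, 0.644707)
phase 2: p=0.3697, T=0.405, ωT=1.232091, cosh=1.860036, sinh=1.568354; start (x,ẋ)=(0.331729, 0.644707) → end (x,ẋ)=(0.631441, 1.018010)
phase 3: p=0.6185, T=0.254, ωT=0.772719, cosh=1.313701, sinh=0.851945; start (x,ẋ)=(0.631441, 1.018010) → end (x,ẋ)=(0.920586, 1.370901)

1 0.5280 0.3317 0.6447
2 0.9330 0.6314 1.0180
3 1.1870 0.9206 1.3709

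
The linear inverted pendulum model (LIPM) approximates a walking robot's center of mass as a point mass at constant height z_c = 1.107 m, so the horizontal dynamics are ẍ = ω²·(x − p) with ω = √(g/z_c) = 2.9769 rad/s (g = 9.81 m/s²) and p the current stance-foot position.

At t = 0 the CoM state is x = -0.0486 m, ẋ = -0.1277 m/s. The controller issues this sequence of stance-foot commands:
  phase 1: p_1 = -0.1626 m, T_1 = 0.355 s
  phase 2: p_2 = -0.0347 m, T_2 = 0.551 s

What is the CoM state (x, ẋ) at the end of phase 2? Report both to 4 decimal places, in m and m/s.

phase 1: p=-0.1626, T=0.355, ωT=1.056799, cosh=1.612357, sinh=1.264791; start (x,ẋ)=(-0.048600, -0.127700) → end (x,ẋ)=(-0.033047, 0.223330)
phase 2: p=-0.0347, T=0.551, ωT=1.640272, cosh=2.675249, sinh=2.481322; start (x,ẋ)=(-0.033047, 0.223330) → end (x,ẋ)=(0.155873, 0.609673)

x = 0.1559, ẋ = 0.6097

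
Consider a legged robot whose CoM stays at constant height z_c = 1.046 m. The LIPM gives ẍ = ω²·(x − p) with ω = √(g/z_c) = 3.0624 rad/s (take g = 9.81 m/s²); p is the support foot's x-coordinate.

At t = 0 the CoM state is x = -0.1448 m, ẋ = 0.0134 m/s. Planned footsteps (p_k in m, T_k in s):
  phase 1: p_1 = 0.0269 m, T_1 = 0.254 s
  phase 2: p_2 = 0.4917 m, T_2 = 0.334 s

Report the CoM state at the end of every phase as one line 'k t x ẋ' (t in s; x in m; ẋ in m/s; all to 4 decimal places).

1 0.2540 -0.1957 -0.4339
2 0.5880 -0.7592 -3.2299

phase 1: p=0.0269, T=0.254, ωT=0.777850, cosh=1.318090, sinh=0.858697; start (x,ẋ)=(-0.144800, 0.013400) → end (x,ẋ)=(-0.195659, -0.433852)
phase 2: p=0.4917, T=0.334, ωT=1.022842, cosh=1.570329, sinh=1.210757; start (x,ẋ)=(-0.195659, -0.433852) → end (x,ẋ)=(-0.759208, -3.229895)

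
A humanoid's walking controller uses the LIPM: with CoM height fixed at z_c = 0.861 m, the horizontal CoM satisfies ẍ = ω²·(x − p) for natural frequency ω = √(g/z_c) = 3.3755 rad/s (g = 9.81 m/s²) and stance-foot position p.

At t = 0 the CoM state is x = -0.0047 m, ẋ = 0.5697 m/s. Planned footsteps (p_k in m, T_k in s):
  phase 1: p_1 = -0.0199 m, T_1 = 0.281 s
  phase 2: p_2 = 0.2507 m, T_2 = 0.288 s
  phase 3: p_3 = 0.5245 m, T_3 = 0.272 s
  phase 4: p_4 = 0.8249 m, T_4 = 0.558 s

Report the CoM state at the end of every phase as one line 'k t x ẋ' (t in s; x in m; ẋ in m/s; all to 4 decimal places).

1 0.2810 0.1879 0.9021
2 0.5690 0.4584 1.1227
3 0.8410 0.7787 1.3954
4 1.3990 1.9975 4.1939

phase 1: p=-0.0199, T=0.281, ωT=0.948516, cosh=1.484595, sinh=1.097279; start (x,ẋ)=(-0.004700, 0.569700) → end (x,ẋ)=(0.187859, 0.902072)
phase 2: p=0.2507, T=0.288, ωT=0.972144, cosh=1.510939, sinh=1.132668; start (x,ẋ)=(0.187859, 0.902072) → end (x,ẋ)=(0.458447, 1.122715)
phase 3: p=0.5245, T=0.272, ωT=0.918136, cosh=1.451940, sinh=1.052677; start (x,ẋ)=(0.458447, 1.122715) → end (x,ẋ)=(0.778723, 1.395407)
phase 4: p=0.8249, T=0.558, ωT=1.883529, cosh=3.364363, sinh=3.212310; start (x,ẋ)=(0.778723, 1.395407) → end (x,ẋ)=(1.997488, 4.193947)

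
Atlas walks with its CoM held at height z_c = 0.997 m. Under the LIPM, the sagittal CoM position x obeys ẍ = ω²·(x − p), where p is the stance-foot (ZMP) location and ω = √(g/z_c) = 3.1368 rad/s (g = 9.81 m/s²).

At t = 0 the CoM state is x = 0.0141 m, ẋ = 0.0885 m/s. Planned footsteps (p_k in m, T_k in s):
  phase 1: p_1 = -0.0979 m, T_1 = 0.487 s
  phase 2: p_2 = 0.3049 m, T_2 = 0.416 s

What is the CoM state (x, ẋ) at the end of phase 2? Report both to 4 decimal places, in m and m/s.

phase 1: p=-0.0979, T=0.487, ωT=1.527622, cosh=2.412129, sinh=2.195077; start (x,ẋ)=(0.014100, 0.088500) → end (x,ẋ)=(0.234189, 0.984651)
phase 2: p=0.3049, T=0.416, ωT=1.304909, cosh=1.979275, sinh=1.708078; start (x,ẋ)=(0.234189, 0.984651) → end (x,ẋ)=(0.701115, 1.570035)

x = 0.7011, ẋ = 1.5700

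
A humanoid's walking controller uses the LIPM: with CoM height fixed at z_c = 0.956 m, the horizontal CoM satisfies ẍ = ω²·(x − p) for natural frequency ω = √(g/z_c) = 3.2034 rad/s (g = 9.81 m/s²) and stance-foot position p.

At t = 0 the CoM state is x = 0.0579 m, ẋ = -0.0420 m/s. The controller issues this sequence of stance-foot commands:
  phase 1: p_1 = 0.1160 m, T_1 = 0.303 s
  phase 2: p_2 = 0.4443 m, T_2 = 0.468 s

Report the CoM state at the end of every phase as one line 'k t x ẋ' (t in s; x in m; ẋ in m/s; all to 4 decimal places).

phase 1: p=0.1160, T=0.303, ωT=0.970630, cosh=1.509226, sinh=1.130382; start (x,ẋ)=(0.057900, -0.042000) → end (x,ẋ)=(0.013493, -0.273771)
phase 2: p=0.4443, T=0.468, ωT=1.499191, cosh=2.350688, sinh=2.127378; start (x,ẋ)=(0.013493, -0.273771) → end (x,ẋ)=(-0.750203, -3.579429)

1 0.3030 0.0135 -0.2738
2 0.7710 -0.7502 -3.5794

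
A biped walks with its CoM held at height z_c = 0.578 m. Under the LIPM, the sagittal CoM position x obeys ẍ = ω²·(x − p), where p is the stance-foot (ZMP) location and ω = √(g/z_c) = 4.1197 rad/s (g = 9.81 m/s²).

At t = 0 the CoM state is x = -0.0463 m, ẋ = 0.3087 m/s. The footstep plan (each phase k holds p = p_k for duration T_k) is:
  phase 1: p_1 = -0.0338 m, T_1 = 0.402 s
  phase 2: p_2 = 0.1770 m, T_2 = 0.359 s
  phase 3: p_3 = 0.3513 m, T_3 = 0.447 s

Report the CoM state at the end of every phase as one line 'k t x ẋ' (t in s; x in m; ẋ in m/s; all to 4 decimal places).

1 0.4020 0.1214 0.7081
2 0.7610 0.4062 1.1579
3 1.2080 1.3928 4.4382

phase 1: p=-0.0338, T=0.402, ωT=1.656119, cosh=2.714910, sinh=2.524031; start (x,ẋ)=(-0.046300, 0.308700) → end (x,ẋ)=(0.121396, 0.708114)
phase 2: p=0.1770, T=0.359, ωT=1.478972, cosh=2.308153, sinh=2.080281; start (x,ẋ)=(0.121396, 0.708114) → end (x,ẋ)=(0.406226, 1.157902)
phase 3: p=0.3513, T=0.447, ωT=1.841506, cosh=3.232303, sinh=3.073724; start (x,ẋ)=(0.406226, 1.157902) → end (x,ẋ)=(1.392754, 4.438214)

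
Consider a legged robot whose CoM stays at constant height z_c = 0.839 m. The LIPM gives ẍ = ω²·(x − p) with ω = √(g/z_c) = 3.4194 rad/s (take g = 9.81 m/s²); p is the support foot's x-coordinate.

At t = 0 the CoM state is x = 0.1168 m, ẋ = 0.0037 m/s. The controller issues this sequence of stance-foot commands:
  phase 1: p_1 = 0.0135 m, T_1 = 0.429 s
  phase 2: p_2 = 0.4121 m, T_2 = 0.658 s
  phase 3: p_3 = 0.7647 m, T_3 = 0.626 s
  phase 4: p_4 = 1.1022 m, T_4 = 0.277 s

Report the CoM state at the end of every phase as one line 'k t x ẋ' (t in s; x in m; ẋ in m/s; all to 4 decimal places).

1 0.4290 0.2516 0.7335
2 1.0870 0.6484 0.9433
3 1.7130 1.4203 2.3993
4 1.9900 2.3425 4.7497

phase 1: p=0.0135, T=0.429, ωT=1.466923, cosh=2.283253, sinh=2.052619; start (x,ẋ)=(0.116800, 0.003700) → end (x,ẋ)=(0.251581, 0.733482)
phase 2: p=0.4121, T=0.658, ωT=2.249965, cosh=4.796404, sinh=4.691001; start (x,ẋ)=(0.251581, 0.733482) → end (x,ẋ)=(0.648435, 0.943288)
phase 3: p=0.7647, T=0.626, ωT=2.140544, cosh=4.310828, sinh=4.193238; start (x,ẋ)=(0.648435, 0.943288) → end (x,ẋ)=(1.420262, 2.399301)
phase 4: p=1.1022, T=0.277, ωT=0.947174, cosh=1.483124, sinh=1.095288; start (x,ẋ)=(1.420262, 2.399301) → end (x,ẋ)=(2.342460, 4.749676)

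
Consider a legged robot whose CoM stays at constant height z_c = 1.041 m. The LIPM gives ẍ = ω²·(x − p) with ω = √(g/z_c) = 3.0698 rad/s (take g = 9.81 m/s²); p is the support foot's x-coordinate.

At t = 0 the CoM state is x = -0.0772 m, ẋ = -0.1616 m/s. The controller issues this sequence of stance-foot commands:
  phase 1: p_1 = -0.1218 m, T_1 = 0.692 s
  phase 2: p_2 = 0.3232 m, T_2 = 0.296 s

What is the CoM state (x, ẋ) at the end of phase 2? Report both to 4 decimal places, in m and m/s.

x = -0.3996, ẋ = -1.6827

phase 1: p=-0.1218, T=0.692, ωT=2.124302, cosh=4.243284, sinh=4.123768; start (x,ẋ)=(-0.077200, -0.161600) → end (x,ẋ)=(-0.149632, -0.121117)
phase 2: p=0.3232, T=0.296, ωT=0.908661, cosh=1.442031, sinh=1.038967; start (x,ẋ)=(-0.149632, -0.121117) → end (x,ẋ)=(-0.399631, -1.682716)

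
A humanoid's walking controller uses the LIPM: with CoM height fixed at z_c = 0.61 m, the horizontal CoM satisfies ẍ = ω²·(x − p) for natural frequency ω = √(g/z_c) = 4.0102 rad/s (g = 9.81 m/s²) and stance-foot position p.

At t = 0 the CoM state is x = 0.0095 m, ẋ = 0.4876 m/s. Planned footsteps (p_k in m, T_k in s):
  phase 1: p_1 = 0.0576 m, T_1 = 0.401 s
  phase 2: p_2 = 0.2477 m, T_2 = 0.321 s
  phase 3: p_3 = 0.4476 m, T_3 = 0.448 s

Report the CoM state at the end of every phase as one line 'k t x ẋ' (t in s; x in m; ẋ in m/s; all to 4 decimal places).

phase 1: p=0.0576, T=0.401, ωT=1.608090, cosh=2.596768, sinh=2.396498; start (x,ẋ)=(0.009500, 0.487600) → end (x,ẋ)=(0.224086, 0.803922)
phase 2: p=0.2477, T=0.321, ωT=1.287274, cosh=1.949460, sinh=1.673438; start (x,ẋ)=(0.224086, 0.803922) → end (x,ẋ)=(0.537137, 1.408741)
phase 3: p=0.4476, T=0.448, ωT=1.796570, cosh=3.097399, sinh=2.931532; start (x,ẋ)=(0.537137, 1.408741) → end (x,ẋ)=(1.754750, 5.416039)

1 0.4010 0.2241 0.8039
2 0.7220 0.5371 1.4087
3 1.1700 1.7547 5.4160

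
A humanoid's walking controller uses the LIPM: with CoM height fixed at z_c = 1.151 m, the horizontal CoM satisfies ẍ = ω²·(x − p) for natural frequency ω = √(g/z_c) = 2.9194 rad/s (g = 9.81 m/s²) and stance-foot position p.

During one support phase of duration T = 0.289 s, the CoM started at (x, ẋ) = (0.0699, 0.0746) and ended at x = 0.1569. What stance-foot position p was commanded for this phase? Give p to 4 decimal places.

p = -0.0964

ωT = 2.9194·0.289 = 0.843707; cosh(ωT) = 1.377541, sinh(ωT) = 0.947428
x(T) = p + (x₀−p)·cosh(ωT) + (ẋ₀/ω)·sinh(ωT) ⇒ p·(1 − cosh) = x(T) − x₀·cosh − (ẋ₀/ω)·sinh
numerator   = 0.1569 − (0.0699)·1.377541 − (0.0746/2.9194)·0.947428 = 0.036400
denominator = 1 − 1.377541 = -0.377541
p = 0.036400 / -0.377541 = -0.0964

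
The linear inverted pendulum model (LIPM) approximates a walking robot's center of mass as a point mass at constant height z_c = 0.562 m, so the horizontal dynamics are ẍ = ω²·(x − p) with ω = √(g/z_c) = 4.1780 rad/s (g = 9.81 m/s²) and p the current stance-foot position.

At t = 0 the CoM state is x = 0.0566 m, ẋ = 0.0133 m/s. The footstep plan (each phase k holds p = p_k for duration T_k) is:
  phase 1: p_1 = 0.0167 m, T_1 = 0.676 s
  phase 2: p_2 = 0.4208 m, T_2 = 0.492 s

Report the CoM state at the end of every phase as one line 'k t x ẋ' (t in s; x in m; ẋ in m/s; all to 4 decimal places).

1 0.6760 0.3808 1.5119
2 1.1680 1.6521 5.3592

phase 1: p=0.0167, T=0.676, ωT=2.824328, cosh=8.454483, sinh=8.395135; start (x,ẋ)=(0.056600, 0.013300) → end (x,ẋ)=(0.380758, 1.511932)
phase 2: p=0.4208, T=0.492, ωT=2.055576, cosh=3.969677, sinh=3.841658; start (x,ẋ)=(0.380758, 1.511932) → end (x,ẋ)=(1.652065, 5.359198)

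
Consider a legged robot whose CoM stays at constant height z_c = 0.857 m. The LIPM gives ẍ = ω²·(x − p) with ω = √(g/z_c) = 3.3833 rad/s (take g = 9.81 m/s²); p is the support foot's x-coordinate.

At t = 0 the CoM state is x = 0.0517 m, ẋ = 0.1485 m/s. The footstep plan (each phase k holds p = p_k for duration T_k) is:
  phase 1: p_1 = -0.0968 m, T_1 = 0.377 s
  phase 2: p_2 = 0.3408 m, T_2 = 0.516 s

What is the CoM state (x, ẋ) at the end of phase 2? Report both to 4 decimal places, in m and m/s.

x = 1.0251, ẋ = 2.5562

phase 1: p=-0.0968, T=0.377, ωT=1.275504, cosh=1.929898, sinh=1.650608; start (x,ẋ)=(0.051700, 0.148500) → end (x,ẋ)=(0.262238, 1.115888)
phase 2: p=0.3408, T=0.516, ωT=1.745783, cosh=2.952447, sinh=2.777939; start (x,ẋ)=(0.262238, 1.115888) → end (x,ẋ)=(1.025078, 2.556232)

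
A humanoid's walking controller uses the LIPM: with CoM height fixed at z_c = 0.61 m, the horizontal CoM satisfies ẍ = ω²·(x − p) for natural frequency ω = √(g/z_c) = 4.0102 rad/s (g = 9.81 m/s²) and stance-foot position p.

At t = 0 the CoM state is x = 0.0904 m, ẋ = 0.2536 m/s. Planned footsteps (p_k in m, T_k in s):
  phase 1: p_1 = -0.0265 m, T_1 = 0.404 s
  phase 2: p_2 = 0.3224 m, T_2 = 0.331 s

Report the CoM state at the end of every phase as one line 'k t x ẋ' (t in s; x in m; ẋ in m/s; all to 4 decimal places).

1 0.4040 0.4340 1.8041
2 0.7350 1.3362 4.4254

phase 1: p=-0.0265, T=0.404, ωT=1.620121, cosh=2.625788, sinh=2.427913; start (x,ẋ)=(0.090400, 0.253600) → end (x,ẋ)=(0.433993, 1.804087)
phase 2: p=0.3224, T=0.331, ωT=1.327376, cosh=2.018154, sinh=1.752982; start (x,ẋ)=(0.433993, 1.804087) → end (x,ẋ)=(1.336233, 4.425401)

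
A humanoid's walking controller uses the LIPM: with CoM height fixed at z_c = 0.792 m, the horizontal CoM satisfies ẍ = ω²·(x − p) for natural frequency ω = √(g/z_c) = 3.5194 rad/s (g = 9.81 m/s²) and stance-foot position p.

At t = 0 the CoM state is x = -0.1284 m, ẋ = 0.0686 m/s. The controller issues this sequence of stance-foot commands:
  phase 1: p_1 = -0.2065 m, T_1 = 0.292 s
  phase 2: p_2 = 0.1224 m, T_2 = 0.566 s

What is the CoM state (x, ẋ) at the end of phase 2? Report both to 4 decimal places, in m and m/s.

phase 1: p=-0.2065, T=0.292, ωT=1.027665, cosh=1.576187, sinh=1.218345; start (x,ẋ)=(-0.128400, 0.068600) → end (x,ẋ)=(-0.059652, 0.443007)
phase 2: p=0.1224, T=0.566, ωT=1.991980, cosh=3.733230, sinh=3.596805; start (x,ẋ)=(-0.059652, 0.443007) → end (x,ẋ)=(-0.104491, -0.650673)

x = -0.1045, ẋ = -0.6507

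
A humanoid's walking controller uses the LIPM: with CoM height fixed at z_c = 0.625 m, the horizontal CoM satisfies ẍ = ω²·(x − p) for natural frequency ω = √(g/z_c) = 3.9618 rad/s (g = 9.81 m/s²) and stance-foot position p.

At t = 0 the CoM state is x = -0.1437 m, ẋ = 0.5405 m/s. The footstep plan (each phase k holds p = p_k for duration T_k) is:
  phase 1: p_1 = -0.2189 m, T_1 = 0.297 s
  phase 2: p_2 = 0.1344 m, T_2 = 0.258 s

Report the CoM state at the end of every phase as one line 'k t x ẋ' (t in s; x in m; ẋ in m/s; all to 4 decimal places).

phase 1: p=-0.2189, T=0.297, ωT=1.176655, cosh=1.775907, sinh=1.467598; start (x,ẋ)=(-0.143700, 0.540500) → end (x,ẋ)=(0.114870, 1.397115)
phase 2: p=0.1344, T=0.258, ωT=1.022144, cosh=1.569485, sinh=1.209663; start (x,ẋ)=(0.114870, 1.397115) → end (x,ẋ)=(0.530331, 2.099153)

1 0.2970 0.1149 1.3971
2 0.5550 0.5303 2.0992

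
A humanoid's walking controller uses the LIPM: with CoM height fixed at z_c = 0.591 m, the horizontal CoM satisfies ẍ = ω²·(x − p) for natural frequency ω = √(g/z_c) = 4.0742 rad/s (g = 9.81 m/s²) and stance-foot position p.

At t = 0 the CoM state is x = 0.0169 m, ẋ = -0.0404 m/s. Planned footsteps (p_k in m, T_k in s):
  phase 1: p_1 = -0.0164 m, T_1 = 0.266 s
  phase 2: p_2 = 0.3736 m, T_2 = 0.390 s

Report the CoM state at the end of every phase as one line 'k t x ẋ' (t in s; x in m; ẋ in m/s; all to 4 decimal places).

phase 1: p=-0.0164, T=0.266, ωT=1.083737, cosh=1.647017, sinh=1.308688; start (x,ẋ)=(0.016900, -0.040400) → end (x,ẋ)=(0.025469, 0.111011)
phase 2: p=0.3736, T=0.390, ωT=1.588938, cosh=2.551343, sinh=2.347201; start (x,ẋ)=(0.025469, 0.111011) → end (x,ẋ)=(-0.450647, -3.045940)

1 0.2660 0.0255 0.1110
2 0.6560 -0.4506 -3.0459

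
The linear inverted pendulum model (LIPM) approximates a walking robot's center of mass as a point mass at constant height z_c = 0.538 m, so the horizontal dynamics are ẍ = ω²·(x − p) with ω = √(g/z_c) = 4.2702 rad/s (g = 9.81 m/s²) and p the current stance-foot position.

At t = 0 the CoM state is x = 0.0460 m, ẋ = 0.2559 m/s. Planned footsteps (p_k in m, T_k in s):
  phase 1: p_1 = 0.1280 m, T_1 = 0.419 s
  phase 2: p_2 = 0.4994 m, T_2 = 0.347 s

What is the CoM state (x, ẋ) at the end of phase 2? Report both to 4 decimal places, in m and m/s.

phase 1: p=0.1280, T=0.419, ωT=1.789214, cosh=3.075918, sinh=2.908827; start (x,ẋ)=(0.046000, 0.255900) → end (x,ẋ)=(0.050092, -0.231417)
phase 2: p=0.4994, T=0.347, ωT=1.481759, cosh=2.313959, sinh=2.086722; start (x,ẋ)=(0.050092, -0.231417) → end (x,ẋ)=(-0.653368, -4.539149)

x = -0.6534, ẋ = -4.5391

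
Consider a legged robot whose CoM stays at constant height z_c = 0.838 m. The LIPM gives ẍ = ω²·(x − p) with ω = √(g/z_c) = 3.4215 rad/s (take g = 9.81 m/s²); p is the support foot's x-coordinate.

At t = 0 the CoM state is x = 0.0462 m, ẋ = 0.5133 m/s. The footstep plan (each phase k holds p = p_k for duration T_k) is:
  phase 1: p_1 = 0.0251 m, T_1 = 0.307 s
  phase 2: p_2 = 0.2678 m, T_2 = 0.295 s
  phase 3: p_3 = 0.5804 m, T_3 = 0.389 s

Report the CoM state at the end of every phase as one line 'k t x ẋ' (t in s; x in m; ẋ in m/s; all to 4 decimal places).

phase 1: p=0.0251, T=0.307, ωT=1.050401, cosh=1.604297, sinh=1.254499; start (x,ẋ)=(0.046200, 0.513300) → end (x,ẋ)=(0.247153, 0.914052)
phase 2: p=0.2678, T=0.295, ωT=1.009343, cosh=1.554127, sinh=1.189669; start (x,ẋ)=(0.247153, 0.914052) → end (x,ẋ)=(0.553532, 1.336511)
phase 3: p=0.5804, T=0.389, ωT=1.330963, cosh=2.024455, sinh=1.760233; start (x,ẋ)=(0.553532, 1.336511) → end (x,ẋ)=(1.213591, 2.543889)

1 0.3070 0.2472 0.9141
2 0.6020 0.5535 1.3365
3 0.9910 1.2136 2.5439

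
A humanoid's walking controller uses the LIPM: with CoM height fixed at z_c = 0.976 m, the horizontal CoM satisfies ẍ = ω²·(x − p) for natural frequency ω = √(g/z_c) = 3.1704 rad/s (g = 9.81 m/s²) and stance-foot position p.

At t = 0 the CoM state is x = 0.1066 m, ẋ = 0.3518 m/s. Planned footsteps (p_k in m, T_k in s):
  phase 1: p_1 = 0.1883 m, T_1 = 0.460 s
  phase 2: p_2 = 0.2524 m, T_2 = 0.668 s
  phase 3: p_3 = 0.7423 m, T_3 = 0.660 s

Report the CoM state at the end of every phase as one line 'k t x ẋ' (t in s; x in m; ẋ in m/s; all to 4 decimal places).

1 0.4600 0.2288 0.2705
2 1.1280 0.5023 0.8339
3 1.7880 0.8047 0.3947

phase 1: p=0.1883, T=0.460, ωT=1.458384, cosh=2.265809, sinh=2.033197; start (x,ẋ)=(0.106600, 0.351800) → end (x,ẋ)=(0.228795, 0.270469)
phase 2: p=0.2524, T=0.668, ωT=2.117827, cosh=4.216674, sinh=4.096381; start (x,ẋ)=(0.228795, 0.270469) → end (x,ẋ)=(0.502331, 0.833919)
phase 3: p=0.7423, T=0.660, ωT=2.092464, cosh=4.114122, sinh=3.990739; start (x,ẋ)=(0.502331, 0.833919) → end (x,ẋ)=(0.804732, 0.394696)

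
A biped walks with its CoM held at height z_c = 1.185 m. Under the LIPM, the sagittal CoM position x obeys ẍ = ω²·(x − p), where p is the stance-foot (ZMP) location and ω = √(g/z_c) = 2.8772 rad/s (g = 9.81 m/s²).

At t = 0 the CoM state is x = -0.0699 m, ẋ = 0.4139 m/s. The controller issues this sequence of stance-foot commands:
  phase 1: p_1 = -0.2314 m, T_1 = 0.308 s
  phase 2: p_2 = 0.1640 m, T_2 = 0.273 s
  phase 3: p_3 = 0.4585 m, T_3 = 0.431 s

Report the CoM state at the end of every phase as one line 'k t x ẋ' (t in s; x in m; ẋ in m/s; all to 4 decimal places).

phase 1: p=-0.2314, T=0.308, ωT=0.886178, cosh=1.419034, sinh=1.006805; start (x,ẋ)=(-0.069900, 0.413900) → end (x,ẋ)=(0.142608, 1.055168)
phase 2: p=0.1640, T=0.273, ωT=0.785476, cosh=1.324676, sinh=0.868774; start (x,ẋ)=(0.142608, 1.055168) → end (x,ẋ)=(0.454272, 1.344284)
phase 3: p=0.4585, T=0.431, ωT=1.240073, cosh=1.872615, sinh=1.583252; start (x,ẋ)=(0.454272, 1.344284) → end (x,ẋ)=(1.190309, 2.498066)

1 0.3080 0.1426 1.0552
2 0.5810 0.4543 1.3443
3 1.0120 1.1903 2.4981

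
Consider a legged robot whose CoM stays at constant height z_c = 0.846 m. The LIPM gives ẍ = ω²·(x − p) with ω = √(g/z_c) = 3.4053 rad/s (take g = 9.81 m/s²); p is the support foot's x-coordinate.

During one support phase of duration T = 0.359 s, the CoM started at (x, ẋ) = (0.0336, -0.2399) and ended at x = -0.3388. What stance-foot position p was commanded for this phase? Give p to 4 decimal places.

ωT = 3.4053·0.359 = 1.222503; cosh(ωT) = 1.845084, sinh(ωT) = 1.550592
x(T) = p + (x₀−p)·cosh(ωT) + (ẋ₀/ω)·sinh(ωT) ⇒ p·(1 − cosh) = x(T) − x₀·cosh − (ẋ₀/ω)·sinh
numerator   = -0.3388 − (0.0336)·1.845084 − (-0.2399/3.4053)·1.550592 = -0.291557
denominator = 1 − 1.845084 = -0.845084
p = -0.291557 / -0.845084 = 0.3450

p = 0.3450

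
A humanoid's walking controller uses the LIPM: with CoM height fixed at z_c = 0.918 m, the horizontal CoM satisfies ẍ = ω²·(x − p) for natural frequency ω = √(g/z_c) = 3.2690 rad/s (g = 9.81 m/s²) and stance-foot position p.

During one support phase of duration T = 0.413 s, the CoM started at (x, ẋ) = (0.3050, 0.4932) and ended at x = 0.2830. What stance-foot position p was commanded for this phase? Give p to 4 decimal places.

p = 0.5822

ωT = 3.2690·0.413 = 1.350097; cosh(ωT) = 2.058507, sinh(ωT) = 1.799292
x(T) = p + (x₀−p)·cosh(ωT) + (ẋ₀/ω)·sinh(ωT) ⇒ p·(1 − cosh) = x(T) − x₀·cosh − (ẋ₀/ω)·sinh
numerator   = 0.2830 − (0.3050)·2.058507 − (0.4932/3.2690)·1.799292 = -0.616307
denominator = 1 − 2.058507 = -1.058507
p = -0.616307 / -1.058507 = 0.5822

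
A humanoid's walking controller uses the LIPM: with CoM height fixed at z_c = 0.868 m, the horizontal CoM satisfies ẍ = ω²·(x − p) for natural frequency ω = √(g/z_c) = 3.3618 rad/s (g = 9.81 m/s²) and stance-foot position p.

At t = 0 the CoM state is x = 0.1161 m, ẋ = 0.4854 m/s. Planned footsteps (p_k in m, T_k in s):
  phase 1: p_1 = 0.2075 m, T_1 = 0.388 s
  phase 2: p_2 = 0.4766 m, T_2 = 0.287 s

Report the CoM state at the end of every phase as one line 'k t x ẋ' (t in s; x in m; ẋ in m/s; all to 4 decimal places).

1 0.3880 0.2731 0.4358
2 0.6750 0.3163 -0.1123

phase 1: p=0.2075, T=0.388, ωT=1.304378, cosh=1.978369, sinh=1.707028; start (x,ẋ)=(0.116100, 0.485400) → end (x,ẋ)=(0.273150, 0.435784)
phase 2: p=0.4766, T=0.287, ωT=0.964837, cosh=1.502702, sinh=1.121657; start (x,ẋ)=(0.273150, 0.435784) → end (x,ẋ)=(0.316273, -0.112314)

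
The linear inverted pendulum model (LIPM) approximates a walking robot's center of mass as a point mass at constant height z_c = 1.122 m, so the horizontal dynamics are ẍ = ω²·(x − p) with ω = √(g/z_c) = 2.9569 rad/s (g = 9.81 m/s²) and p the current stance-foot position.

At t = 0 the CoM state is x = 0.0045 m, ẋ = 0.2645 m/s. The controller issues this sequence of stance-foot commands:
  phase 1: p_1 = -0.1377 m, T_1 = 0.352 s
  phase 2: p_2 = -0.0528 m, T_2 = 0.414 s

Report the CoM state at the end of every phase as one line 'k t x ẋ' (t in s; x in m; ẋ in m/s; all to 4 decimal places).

phase 1: p=-0.1377, T=0.352, ωT=1.040829, cosh=1.592362, sinh=1.239200; start (x,ẋ)=(0.004500, 0.264500) → end (x,ẋ)=(0.199583, 0.942228)
phase 2: p=-0.0528, T=0.414, ωT=1.224157, cosh=1.847651, sinh=1.553645; start (x,ẋ)=(0.199583, 0.942228) → end (x,ẋ)=(0.908590, 2.900347)

1 0.3520 0.1996 0.9422
2 0.7660 0.9086 2.9003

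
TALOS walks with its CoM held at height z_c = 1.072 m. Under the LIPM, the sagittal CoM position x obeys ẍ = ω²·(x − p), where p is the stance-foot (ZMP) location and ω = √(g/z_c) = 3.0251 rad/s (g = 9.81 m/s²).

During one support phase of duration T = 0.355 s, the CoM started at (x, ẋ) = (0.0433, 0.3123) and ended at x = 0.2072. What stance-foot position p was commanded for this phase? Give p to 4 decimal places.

ωT = 3.0251·0.355 = 1.073910; cosh(ωT) = 1.634236, sinh(ωT) = 1.292566
x(T) = p + (x₀−p)·cosh(ωT) + (ẋ₀/ω)·sinh(ωT) ⇒ p·(1 − cosh) = x(T) − x₀·cosh − (ẋ₀/ω)·sinh
numerator   = 0.2072 − (0.0433)·1.634236 − (0.3123/3.0251)·1.292566 = 0.002998
denominator = 1 − 1.634236 = -0.634236
p = 0.002998 / -0.634236 = -0.0047

p = -0.0047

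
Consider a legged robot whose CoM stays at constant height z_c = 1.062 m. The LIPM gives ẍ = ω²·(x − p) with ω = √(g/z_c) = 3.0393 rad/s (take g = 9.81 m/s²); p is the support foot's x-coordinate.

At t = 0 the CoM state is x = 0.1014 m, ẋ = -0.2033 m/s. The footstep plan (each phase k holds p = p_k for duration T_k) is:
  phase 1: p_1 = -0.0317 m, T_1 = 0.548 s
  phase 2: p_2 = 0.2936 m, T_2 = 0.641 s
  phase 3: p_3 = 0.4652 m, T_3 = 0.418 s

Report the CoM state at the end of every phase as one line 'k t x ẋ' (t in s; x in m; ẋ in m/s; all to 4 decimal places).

phase 1: p=-0.0317, T=0.548, ωT=1.665536, cosh=2.738799, sinh=2.549710; start (x,ẋ)=(0.101400, -0.203300) → end (x,ẋ)=(0.162283, 0.474638)
phase 2: p=0.2936, T=0.641, ωT=1.948191, cosh=3.579259, sinh=3.436727; start (x,ẋ)=(0.162283, 0.474638) → end (x,ẋ)=(0.360286, 0.327216)
phase 3: p=0.4652, T=0.418, ωT=1.270427, cosh=1.921543, sinh=1.640832; start (x,ẋ)=(0.360286, 0.327216) → end (x,ẋ)=(0.440258, 0.105556)

1 0.5480 0.1623 0.4746
2 1.1890 0.3603 0.3272
3 1.6070 0.4403 0.1056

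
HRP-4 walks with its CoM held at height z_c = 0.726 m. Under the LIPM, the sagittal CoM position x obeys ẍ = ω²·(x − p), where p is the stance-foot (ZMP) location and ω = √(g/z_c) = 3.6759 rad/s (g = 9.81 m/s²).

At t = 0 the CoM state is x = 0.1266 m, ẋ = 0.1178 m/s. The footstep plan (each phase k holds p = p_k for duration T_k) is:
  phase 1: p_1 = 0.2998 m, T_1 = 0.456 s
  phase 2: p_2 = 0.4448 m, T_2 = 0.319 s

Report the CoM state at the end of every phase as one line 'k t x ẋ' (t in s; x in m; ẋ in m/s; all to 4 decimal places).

phase 1: p=0.2998, T=0.456, ωT=1.676210, cosh=2.766171, sinh=2.579090; start (x,ẋ)=(0.126600, 0.117800) → end (x,ẋ)=(-0.096650, -1.316163)
phase 2: p=0.4448, T=0.319, ωT=1.172612, cosh=1.769989, sinh=1.460431; start (x,ẋ)=(-0.096650, -1.316163) → end (x,ẋ)=(-1.036470, -5.236313)

1 0.4560 -0.0966 -1.3162
2 0.7750 -1.0365 -5.2363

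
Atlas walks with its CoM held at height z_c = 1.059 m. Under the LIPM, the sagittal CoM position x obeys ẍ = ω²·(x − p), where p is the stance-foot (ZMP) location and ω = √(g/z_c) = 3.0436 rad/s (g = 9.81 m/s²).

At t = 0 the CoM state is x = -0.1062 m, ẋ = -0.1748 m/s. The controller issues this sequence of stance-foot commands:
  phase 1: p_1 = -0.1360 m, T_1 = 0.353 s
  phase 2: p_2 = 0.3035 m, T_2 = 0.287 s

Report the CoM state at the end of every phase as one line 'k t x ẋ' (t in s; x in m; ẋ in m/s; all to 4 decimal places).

1 0.3530 -0.1616 -0.1685
2 0.6400 -0.4053 -1.6367

phase 1: p=-0.1360, T=0.353, ωT=1.074391, cosh=1.634857, sinh=1.293351; start (x,ẋ)=(-0.106200, -0.174800) → end (x,ẋ)=(-0.161561, -0.168467)
phase 2: p=0.3035, T=0.287, ωT=0.873513, cosh=1.406397, sinh=0.988915; start (x,ẋ)=(-0.161561, -0.168467) → end (x,ẋ)=(-0.405298, -1.636700)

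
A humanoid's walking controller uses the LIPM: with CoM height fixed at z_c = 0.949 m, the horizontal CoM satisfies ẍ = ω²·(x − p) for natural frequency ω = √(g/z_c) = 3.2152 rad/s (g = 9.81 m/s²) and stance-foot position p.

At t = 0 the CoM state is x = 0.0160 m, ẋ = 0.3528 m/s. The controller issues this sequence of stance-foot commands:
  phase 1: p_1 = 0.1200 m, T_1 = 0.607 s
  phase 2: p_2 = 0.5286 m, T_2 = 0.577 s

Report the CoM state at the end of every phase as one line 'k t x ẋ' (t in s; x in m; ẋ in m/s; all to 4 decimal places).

1 0.6070 0.1250 0.1136
2 1.1840 -0.6829 -3.6743

phase 1: p=0.1200, T=0.607, ωT=1.951626, cosh=3.591086, sinh=3.449043; start (x,ẋ)=(0.016000, 0.352800) → end (x,ẋ)=(0.124986, 0.113641)
phase 2: p=0.5286, T=0.577, ωT=1.855170, cosh=3.274607, sinh=3.118181; start (x,ẋ)=(0.124986, 0.113641) → end (x,ẋ)=(-0.682864, -3.674328)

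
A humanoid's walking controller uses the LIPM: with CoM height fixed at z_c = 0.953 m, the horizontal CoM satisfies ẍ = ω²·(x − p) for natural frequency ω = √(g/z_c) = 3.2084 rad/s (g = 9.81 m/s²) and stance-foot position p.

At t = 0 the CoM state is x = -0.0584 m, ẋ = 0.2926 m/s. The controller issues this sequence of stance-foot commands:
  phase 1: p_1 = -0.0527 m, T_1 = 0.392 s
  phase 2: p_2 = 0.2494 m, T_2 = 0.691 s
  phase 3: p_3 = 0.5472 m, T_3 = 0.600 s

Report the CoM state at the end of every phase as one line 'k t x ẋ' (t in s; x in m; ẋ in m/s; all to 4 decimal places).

1 0.3920 0.0839 0.5266
2 1.0830 0.2251 0.0373
3 1.6830 -0.5413 -3.3360

phase 1: p=-0.0527, T=0.392, ωT=1.257693, cosh=1.900803, sinh=1.616494; start (x,ẋ)=(-0.058400, 0.292600) → end (x,ẋ)=(0.083887, 0.526613)
phase 2: p=0.2494, T=0.691, ωT=2.217004, cosh=4.644363, sinh=4.535428; start (x,ẋ)=(0.083887, 0.526613) → end (x,ẋ)=(0.225121, 0.037318)
phase 3: p=0.5472, T=0.600, ωT=1.925040, cosh=3.500646, sinh=3.354776; start (x,ẋ)=(0.225121, 0.037318) → end (x,ẋ)=(-0.541264, -3.336049)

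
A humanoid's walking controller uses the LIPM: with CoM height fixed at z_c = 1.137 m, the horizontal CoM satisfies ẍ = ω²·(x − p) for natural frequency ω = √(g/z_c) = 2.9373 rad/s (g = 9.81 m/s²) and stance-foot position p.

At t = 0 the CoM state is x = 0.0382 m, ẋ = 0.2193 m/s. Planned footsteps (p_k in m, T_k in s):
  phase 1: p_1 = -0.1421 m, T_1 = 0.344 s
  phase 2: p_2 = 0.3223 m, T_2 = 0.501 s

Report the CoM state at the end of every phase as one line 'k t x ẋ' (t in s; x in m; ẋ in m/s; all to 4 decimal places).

1 0.3440 0.2273 0.9720
2 0.8450 0.7873 1.6529

phase 1: p=-0.1421, T=0.344, ωT=1.010431, cosh=1.555424, sinh=1.191362; start (x,ẋ)=(0.038200, 0.219300) → end (x,ẋ)=(0.227290, 0.972044)
phase 2: p=0.3223, T=0.501, ωT=1.471587, cosh=2.292852, sinh=2.063292; start (x,ẋ)=(0.227290, 0.972044) → end (x,ẋ)=(0.787264, 1.652947)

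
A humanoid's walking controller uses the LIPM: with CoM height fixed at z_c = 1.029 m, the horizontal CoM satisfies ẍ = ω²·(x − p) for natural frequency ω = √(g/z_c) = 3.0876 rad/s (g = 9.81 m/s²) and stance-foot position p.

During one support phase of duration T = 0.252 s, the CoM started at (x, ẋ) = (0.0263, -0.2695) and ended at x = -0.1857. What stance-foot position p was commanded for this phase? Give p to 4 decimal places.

p = 0.4568

ωT = 3.0876·0.252 = 0.778075; cosh(ωT) = 1.318283, sinh(ωT) = 0.858994
x(T) = p + (x₀−p)·cosh(ωT) + (ẋ₀/ω)·sinh(ωT) ⇒ p·(1 − cosh) = x(T) − x₀·cosh − (ẋ₀/ω)·sinh
numerator   = -0.1857 − (0.0263)·1.318283 − (-0.2695/3.0876)·0.858994 = -0.145394
denominator = 1 − 1.318283 = -0.318283
p = -0.145394 / -0.318283 = 0.4568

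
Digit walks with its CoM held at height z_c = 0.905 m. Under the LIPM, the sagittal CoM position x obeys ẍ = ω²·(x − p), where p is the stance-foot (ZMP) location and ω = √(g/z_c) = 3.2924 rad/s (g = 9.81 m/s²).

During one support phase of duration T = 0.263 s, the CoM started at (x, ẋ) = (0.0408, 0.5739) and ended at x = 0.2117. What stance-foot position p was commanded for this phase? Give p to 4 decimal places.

ωT = 3.2924·0.263 = 0.865901; cosh(ωT) = 1.398910, sinh(ωT) = 0.978238
x(T) = p + (x₀−p)·cosh(ωT) + (ẋ₀/ω)·sinh(ωT) ⇒ p·(1 − cosh) = x(T) − x₀·cosh − (ẋ₀/ω)·sinh
numerator   = 0.2117 − (0.0408)·1.398910 − (0.5739/3.2924)·0.978238 = -0.015893
denominator = 1 − 1.398910 = -0.398910
p = -0.015893 / -0.398910 = 0.0398

p = 0.0398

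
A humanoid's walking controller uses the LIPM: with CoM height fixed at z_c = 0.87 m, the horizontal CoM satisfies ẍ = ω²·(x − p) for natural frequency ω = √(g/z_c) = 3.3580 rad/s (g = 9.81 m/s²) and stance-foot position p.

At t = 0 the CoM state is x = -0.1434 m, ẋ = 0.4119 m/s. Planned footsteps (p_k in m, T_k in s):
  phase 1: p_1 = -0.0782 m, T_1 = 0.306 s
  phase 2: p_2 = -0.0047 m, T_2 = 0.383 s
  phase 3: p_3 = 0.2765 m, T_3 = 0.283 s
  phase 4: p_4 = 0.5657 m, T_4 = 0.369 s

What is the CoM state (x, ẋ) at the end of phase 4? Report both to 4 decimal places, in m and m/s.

x = 0.1578, ẋ = -0.9681

phase 1: p=-0.0782, T=0.306, ωT=1.027548, cosh=1.576045, sinh=1.218161; start (x,ẋ)=(-0.143400, 0.411900) → end (x,ẋ)=(-0.031536, 0.382467)
phase 2: p=-0.0047, T=0.383, ωT=1.286114, cosh=1.947520, sinh=1.671177; start (x,ẋ)=(-0.031536, 0.382467) → end (x,ẋ)=(0.133379, 0.594265)
phase 3: p=0.2765, T=0.283, ωT=0.950314, cosh=1.486571, sinh=1.099951; start (x,ẋ)=(0.133379, 0.594265) → end (x,ẋ)=(0.258399, 0.354781)
phase 4: p=0.5657, T=0.369, ωT=1.239102, cosh=1.871078, sinh=1.581434; start (x,ẋ)=(0.258399, 0.354781) → end (x,ẋ)=(0.157799, -0.968084)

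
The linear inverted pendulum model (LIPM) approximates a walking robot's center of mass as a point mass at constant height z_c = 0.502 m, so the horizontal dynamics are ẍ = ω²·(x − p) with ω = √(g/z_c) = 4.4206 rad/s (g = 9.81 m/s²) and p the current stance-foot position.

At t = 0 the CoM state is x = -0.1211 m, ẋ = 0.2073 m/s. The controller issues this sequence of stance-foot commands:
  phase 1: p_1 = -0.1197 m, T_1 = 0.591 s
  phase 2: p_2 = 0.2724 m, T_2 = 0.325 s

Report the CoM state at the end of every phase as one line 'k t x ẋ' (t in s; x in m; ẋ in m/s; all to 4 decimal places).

phase 1: p=-0.1197, T=0.591, ωT=2.612575, cosh=6.853727, sinh=6.780381; start (x,ẋ)=(-0.121100, 0.207300) → end (x,ẋ)=(0.188665, 1.378815)
phase 2: p=0.2724, T=0.325, ωT=1.436695, cosh=2.222241, sinh=1.984529; start (x,ẋ)=(0.188665, 1.378815) → end (x,ẋ)=(0.705308, 2.329464)

1 0.5910 0.1887 1.3788
2 0.9160 0.7053 2.3295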